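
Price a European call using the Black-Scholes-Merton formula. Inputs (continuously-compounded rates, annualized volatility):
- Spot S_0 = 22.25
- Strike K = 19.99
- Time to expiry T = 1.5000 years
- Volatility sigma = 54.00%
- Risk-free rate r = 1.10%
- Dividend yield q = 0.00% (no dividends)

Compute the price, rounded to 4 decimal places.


d1 = (ln(S/K) + (r - q + 0.5*sigma^2) * T) / (sigma * sqrt(T)) = 0.51758302
d2 = d1 - sigma * sqrt(T) = -0.14377921
exp(-rT) = 0.98363538; exp(-qT) = 1.00000000
C = S_0 * exp(-qT) * N(d1) - K * exp(-rT) * N(d2)
N(d1) = 0.69762538; N(d2) = 0.44283741
C = 22.2500 * 1.00000000 * 0.69762538 - 19.9900 * 0.98363538 * 0.44283741 = 6.8147

Answer: Price = 6.8147


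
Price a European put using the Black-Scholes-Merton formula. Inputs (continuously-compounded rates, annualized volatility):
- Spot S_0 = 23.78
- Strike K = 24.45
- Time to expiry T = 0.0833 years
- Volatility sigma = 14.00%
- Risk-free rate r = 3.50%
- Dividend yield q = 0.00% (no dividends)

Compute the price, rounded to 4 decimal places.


Answer: Price = 0.7588

Derivation:
d1 = (ln(S/K) + (r - q + 0.5*sigma^2) * T) / (sigma * sqrt(T)) = -0.59528846
d2 = d1 - sigma * sqrt(T) = -0.63569490
exp(-rT) = 0.99708875; exp(-qT) = 1.00000000
P = K * exp(-rT) * N(-d2) - S_0 * exp(-qT) * N(-d1)
N(-d1) = 0.72417467; N(-d2) = 0.73751235
P = 24.4500 * 0.99708875 * 0.73751235 - 23.7800 * 1.00000000 * 0.72417467 = 0.7588


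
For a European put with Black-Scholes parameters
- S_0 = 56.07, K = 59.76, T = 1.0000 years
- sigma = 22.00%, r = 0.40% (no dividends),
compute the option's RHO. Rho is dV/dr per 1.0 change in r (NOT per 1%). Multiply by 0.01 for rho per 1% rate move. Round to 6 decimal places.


Answer: Rho = -38.605209

Derivation:
d1 = -0.1615255940; d2 = -0.3815255940
phi(d1) = 0.3937717737; exp(-qT) = 1.0000000000; exp(-rT) = 0.9960079893
N(-d2) = 0.6485933583
Rho = -K*T*exp(-rT)*N(-d2) = -59.7600 * 1.0000 * 0.9960079893 * 0.6485933583 = -38.605209


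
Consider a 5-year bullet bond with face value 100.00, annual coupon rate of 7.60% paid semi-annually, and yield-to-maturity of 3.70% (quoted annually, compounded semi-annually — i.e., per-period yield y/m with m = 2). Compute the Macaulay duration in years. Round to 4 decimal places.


Answer: Macaulay duration = 4.3200 years

Derivation:
Coupon per period c = face * coupon_rate / m = 3.800000
Periods per year m = 2; per-period yield y/m = 0.018500
Number of cashflows N = 10
Cashflows (t years, CF_t, discount factor 1/(1+y/m)^(m*t), PV):
  t = 0.5000: CF_t = 3.800000, DF = 0.981836, PV = 3.730977
  t = 1.0000: CF_t = 3.800000, DF = 0.964002, PV = 3.663208
  t = 1.5000: CF_t = 3.800000, DF = 0.946492, PV = 3.596669
  t = 2.0000: CF_t = 3.800000, DF = 0.929300, PV = 3.531339
  t = 2.5000: CF_t = 3.800000, DF = 0.912420, PV = 3.467196
  t = 3.0000: CF_t = 3.800000, DF = 0.895847, PV = 3.404218
  t = 3.5000: CF_t = 3.800000, DF = 0.879575, PV = 3.342384
  t = 4.0000: CF_t = 3.800000, DF = 0.863598, PV = 3.281673
  t = 4.5000: CF_t = 3.800000, DF = 0.847912, PV = 3.222065
  t = 5.0000: CF_t = 103.800000, DF = 0.832510, PV = 86.414579
Price P = sum_t PV_t = 117.654309
Macaulay numerator sum_t t * PV_t:
  t * PV_t at t = 0.5000: 1.865488
  t * PV_t at t = 1.0000: 3.663208
  t * PV_t at t = 1.5000: 5.395004
  t * PV_t at t = 2.0000: 7.062679
  t * PV_t at t = 2.5000: 8.667991
  t * PV_t at t = 3.0000: 10.212655
  t * PV_t at t = 3.5000: 11.698345
  t * PV_t at t = 4.0000: 13.126693
  t * PV_t at t = 4.5000: 14.499292
  t * PV_t at t = 5.0000: 432.072897
Macaulay duration D = (sum_t t * PV_t) / P = 508.264251 / 117.654309 = 4.319980


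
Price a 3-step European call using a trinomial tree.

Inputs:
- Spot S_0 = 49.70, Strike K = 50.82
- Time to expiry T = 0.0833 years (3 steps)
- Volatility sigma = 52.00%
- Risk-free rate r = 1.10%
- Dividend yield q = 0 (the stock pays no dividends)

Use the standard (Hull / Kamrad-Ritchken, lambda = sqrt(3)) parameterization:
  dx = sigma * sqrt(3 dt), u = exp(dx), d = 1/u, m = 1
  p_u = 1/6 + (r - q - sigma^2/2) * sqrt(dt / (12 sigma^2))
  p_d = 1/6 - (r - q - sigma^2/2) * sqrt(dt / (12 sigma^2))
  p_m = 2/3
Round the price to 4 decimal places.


dt = T/N = 0.027767; dx = sigma*sqrt(3*dt) = 0.150081
u = exp(dx) = 1.161928; d = 1/u = 0.860638
p_u = 0.155177, p_m = 0.666667, p_d = 0.178156
Discount per step: exp(-r*dt) = 0.999695
Stock lattice S(k, j) with j the centered position index:
  k=0: S(0,+0) = 49.7000
  k=1: S(1,-1) = 42.7737; S(1,+0) = 49.7000; S(1,+1) = 57.7478
  k=2: S(2,-2) = 36.8127; S(2,-1) = 42.7737; S(2,+0) = 49.7000; S(2,+1) = 57.7478; S(2,+2) = 67.0989
  k=3: S(3,-3) = 31.6824; S(3,-2) = 36.8127; S(3,-1) = 42.7737; S(3,+0) = 49.7000; S(3,+1) = 57.7478; S(3,+2) = 67.0989; S(3,+3) = 77.9641
Terminal payoffs V(N, j) = max(S_T - K, 0):
  V(3,-3) = 0.000000; V(3,-2) = 0.000000; V(3,-1) = 0.000000; V(3,+0) = 0.000000; V(3,+1) = 6.927842; V(3,+2) = 16.278858; V(3,+3) = 27.144069
Backward induction: V(k, j) = exp(-r*dt) * [p_u * V(k+1, j+1) + p_m * V(k+1, j) + p_d * V(k+1, j-1)]
  V(2,-2) = exp(-r*dt) * [p_u*0.000000 + p_m*0.000000 + p_d*0.000000] = 0.000000
  V(2,-1) = exp(-r*dt) * [p_u*0.000000 + p_m*0.000000 + p_d*0.000000] = 0.000000
  V(2,+0) = exp(-r*dt) * [p_u*6.927842 + p_m*0.000000 + p_d*0.000000] = 1.074717
  V(2,+1) = exp(-r*dt) * [p_u*16.278858 + p_m*6.927842 + p_d*0.000000] = 7.142491
  V(2,+2) = exp(-r*dt) * [p_u*27.144069 + p_m*16.278858 + p_d*6.927842] = 16.293978
  V(1,-1) = exp(-r*dt) * [p_u*1.074717 + p_m*0.000000 + p_d*0.000000] = 0.166721
  V(1,+0) = exp(-r*dt) * [p_u*7.142491 + p_m*1.074717 + p_d*0.000000] = 1.824274
  V(1,+1) = exp(-r*dt) * [p_u*16.293978 + p_m*7.142491 + p_d*1.074717] = 7.479302
  V(0,+0) = exp(-r*dt) * [p_u*7.479302 + p_m*1.824274 + p_d*0.166721] = 2.405769

Answer: Price = V(0,0) = 2.4058


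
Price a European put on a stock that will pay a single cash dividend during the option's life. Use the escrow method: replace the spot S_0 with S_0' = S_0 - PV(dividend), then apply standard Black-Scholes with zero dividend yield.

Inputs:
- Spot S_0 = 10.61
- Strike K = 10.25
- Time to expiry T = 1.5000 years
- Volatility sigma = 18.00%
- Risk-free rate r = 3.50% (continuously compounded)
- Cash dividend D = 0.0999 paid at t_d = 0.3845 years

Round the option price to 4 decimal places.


Answer: Price = 0.5496

Derivation:
PV(D) = D * exp(-r * t_d) = 0.0999 * 0.98663265 = 0.09856460
S_0' = S_0 - PV(D) = 10.6100 - 0.09856460 = 10.51143540
d1 = (ln(S_0'/K) + (r + sigma^2/2)*T) / (sigma*sqrt(T)) = 0.46261809
d2 = d1 - sigma*sqrt(T) = 0.24216402
exp(-rT) = 0.94885432
N(-d1) = 0.32181907; N(-d2) = 0.40432654
P = K * exp(-rT) * N(-d2) - S_0' * N(-d1) = 10.2500 * 0.94885432 * 0.40432654 - 10.51143540 * 0.32181907 = 0.5496


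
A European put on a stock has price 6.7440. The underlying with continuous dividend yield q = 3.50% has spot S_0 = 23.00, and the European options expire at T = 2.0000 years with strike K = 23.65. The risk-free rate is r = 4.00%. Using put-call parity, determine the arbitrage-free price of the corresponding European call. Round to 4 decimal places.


Put-call parity: C - P = S_0 * exp(-qT) - K * exp(-rT).
S_0 * exp(-qT) = 23.0000 * 0.93239382 = 21.44505786
K * exp(-rT) = 23.6500 * 0.92311635 = 21.83170159
C = P + S*exp(-qT) - K*exp(-rT)
C = 6.7440 + 21.44505786 - 21.83170159 = 6.3574

Answer: Call price = 6.3574


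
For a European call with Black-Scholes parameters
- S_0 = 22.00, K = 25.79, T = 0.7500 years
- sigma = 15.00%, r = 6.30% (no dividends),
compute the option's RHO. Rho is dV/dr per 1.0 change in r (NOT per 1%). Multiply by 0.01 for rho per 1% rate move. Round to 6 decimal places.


Answer: Rho = 3.275606

Derivation:
d1 = -0.7948717292; d2 = -0.9247755398
phi(d1) = 0.2908786625; exp(-qT) = 1.0000000000; exp(-rT) = 0.9538489056
N(d2) = 0.1775413383
Rho = K*T*exp(-rT)*N(d2) = 25.7900 * 0.7500 * 0.9538489056 * 0.1775413383 = 3.275606


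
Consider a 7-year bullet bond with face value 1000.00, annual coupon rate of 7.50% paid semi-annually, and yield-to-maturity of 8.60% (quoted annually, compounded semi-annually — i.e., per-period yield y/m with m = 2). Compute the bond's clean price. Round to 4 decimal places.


Coupon per period c = face * coupon_rate / m = 37.500000
Periods per year m = 2; per-period yield y/m = 0.043000
Number of cashflows N = 14
Cashflows (t years, CF_t, discount factor 1/(1+y/m)^(m*t), PV):
  t = 0.5000: CF_t = 37.500000, DF = 0.958773, PV = 35.953979
  t = 1.0000: CF_t = 37.500000, DF = 0.919245, PV = 34.471696
  t = 1.5000: CF_t = 37.500000, DF = 0.881347, PV = 33.050523
  t = 2.0000: CF_t = 37.500000, DF = 0.845012, PV = 31.687942
  t = 2.5000: CF_t = 37.500000, DF = 0.810174, PV = 30.381536
  t = 3.0000: CF_t = 37.500000, DF = 0.776773, PV = 29.128989
  t = 3.5000: CF_t = 37.500000, DF = 0.744749, PV = 27.928082
  t = 4.0000: CF_t = 37.500000, DF = 0.714045, PV = 26.776684
  t = 4.5000: CF_t = 37.500000, DF = 0.684607, PV = 25.672756
  t = 5.0000: CF_t = 37.500000, DF = 0.656382, PV = 24.614339
  t = 5.5000: CF_t = 37.500000, DF = 0.629322, PV = 23.599558
  t = 6.0000: CF_t = 37.500000, DF = 0.603376, PV = 22.626614
  t = 6.5000: CF_t = 37.500000, DF = 0.578501, PV = 21.693781
  t = 7.0000: CF_t = 1037.500000, DF = 0.554651, PV = 575.450256
Price P = sum_t PV_t = 943.036736

Answer: Price = 943.0367


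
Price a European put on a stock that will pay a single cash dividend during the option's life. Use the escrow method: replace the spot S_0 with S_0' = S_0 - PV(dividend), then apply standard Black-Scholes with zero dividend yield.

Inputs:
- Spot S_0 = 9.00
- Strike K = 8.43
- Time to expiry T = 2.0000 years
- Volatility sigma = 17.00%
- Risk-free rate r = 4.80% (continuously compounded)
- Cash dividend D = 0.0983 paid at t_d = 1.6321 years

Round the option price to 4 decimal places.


Answer: Price = 0.3181

Derivation:
PV(D) = D * exp(-r * t_d) = 0.0983 * 0.92464925 = 0.09089302
S_0' = S_0 - PV(D) = 9.0000 - 0.09089302 = 8.90910698
d1 = (ln(S_0'/K) + (r + sigma^2/2)*T) / (sigma*sqrt(T)) = 0.74943851
d2 = d1 - sigma*sqrt(T) = 0.50902220
exp(-rT) = 0.90846402
N(-d1) = 0.22679647; N(-d2) = 0.30536833
P = K * exp(-rT) * N(-d2) - S_0' * N(-d1) = 8.4300 * 0.90846402 * 0.30536833 - 8.90910698 * 0.22679647 = 0.3181


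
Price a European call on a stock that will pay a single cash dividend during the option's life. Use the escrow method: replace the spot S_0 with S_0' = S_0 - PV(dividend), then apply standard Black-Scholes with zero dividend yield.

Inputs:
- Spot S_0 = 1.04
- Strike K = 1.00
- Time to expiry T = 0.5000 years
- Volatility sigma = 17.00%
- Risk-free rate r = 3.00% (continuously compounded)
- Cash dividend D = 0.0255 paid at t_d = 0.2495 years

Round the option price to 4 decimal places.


Answer: Price = 0.0642

Derivation:
PV(D) = D * exp(-r * t_d) = 0.0255 * 0.99254294 = 0.02530985
S_0' = S_0 - PV(D) = 1.0400 - 0.02530985 = 1.01469015
d1 = (ln(S_0'/K) + (r + sigma^2/2)*T) / (sigma*sqrt(T)) = 0.30620469
d2 = d1 - sigma*sqrt(T) = 0.18599653
exp(-rT) = 0.98511194
N(d1) = 0.62027560; N(d2) = 0.57377626
C = S_0' * N(d1) - K * exp(-rT) * N(d2) = 1.01469015 * 0.62027560 - 1.0000 * 0.98511194 * 0.57377626 = 0.0642


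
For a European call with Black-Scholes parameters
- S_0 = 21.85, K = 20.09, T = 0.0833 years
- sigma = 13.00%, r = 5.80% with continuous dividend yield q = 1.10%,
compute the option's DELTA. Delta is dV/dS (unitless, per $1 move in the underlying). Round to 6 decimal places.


Answer: Delta = 0.989988

Derivation:
d1 = 2.3613302492; d2 = 2.3238099880
phi(d1) = 0.0245540417; exp(-qT) = 0.9990841197; exp(-rT) = 0.9951802524
N(d1) = 0.9908952468
Delta = exp(-qT) * N(d1) = 0.9990841197 * 0.9908952468 = 0.989988


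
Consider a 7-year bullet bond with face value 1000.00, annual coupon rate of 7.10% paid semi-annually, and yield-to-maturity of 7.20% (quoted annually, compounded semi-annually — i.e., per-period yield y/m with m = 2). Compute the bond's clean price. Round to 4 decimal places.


Coupon per period c = face * coupon_rate / m = 35.500000
Periods per year m = 2; per-period yield y/m = 0.036000
Number of cashflows N = 14
Cashflows (t years, CF_t, discount factor 1/(1+y/m)^(m*t), PV):
  t = 0.5000: CF_t = 35.500000, DF = 0.965251, PV = 34.266409
  t = 1.0000: CF_t = 35.500000, DF = 0.931709, PV = 33.075685
  t = 1.5000: CF_t = 35.500000, DF = 0.899333, PV = 31.926337
  t = 2.0000: CF_t = 35.500000, DF = 0.868082, PV = 30.816927
  t = 2.5000: CF_t = 35.500000, DF = 0.837917, PV = 29.746069
  t = 3.0000: CF_t = 35.500000, DF = 0.808801, PV = 28.712421
  t = 3.5000: CF_t = 35.500000, DF = 0.780696, PV = 27.714693
  t = 4.0000: CF_t = 35.500000, DF = 0.753567, PV = 26.751634
  t = 4.5000: CF_t = 35.500000, DF = 0.727381, PV = 25.822040
  t = 5.0000: CF_t = 35.500000, DF = 0.702106, PV = 24.924749
  t = 5.5000: CF_t = 35.500000, DF = 0.677708, PV = 24.058638
  t = 6.0000: CF_t = 35.500000, DF = 0.654158, PV = 23.222624
  t = 6.5000: CF_t = 35.500000, DF = 0.631427, PV = 22.415660
  t = 7.0000: CF_t = 1035.500000, DF = 0.609486, PV = 631.122303
Price P = sum_t PV_t = 994.576188

Answer: Price = 994.5762


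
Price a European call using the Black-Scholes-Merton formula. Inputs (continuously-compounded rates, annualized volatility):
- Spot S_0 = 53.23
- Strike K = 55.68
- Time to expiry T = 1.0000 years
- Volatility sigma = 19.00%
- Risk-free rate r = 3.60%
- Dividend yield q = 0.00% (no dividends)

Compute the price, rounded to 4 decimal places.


Answer: Price = 3.8109

Derivation:
d1 = (ln(S/K) + (r - q + 0.5*sigma^2) * T) / (sigma * sqrt(T)) = 0.04763753
d2 = d1 - sigma * sqrt(T) = -0.14236247
exp(-rT) = 0.96464029; exp(-qT) = 1.00000000
C = S_0 * exp(-qT) * N(d1) - K * exp(-rT) * N(d2)
N(d1) = 0.51899744; N(d2) = 0.44339685
C = 53.2300 * 1.00000000 * 0.51899744 - 55.6800 * 0.96464029 * 0.44339685 = 3.8109


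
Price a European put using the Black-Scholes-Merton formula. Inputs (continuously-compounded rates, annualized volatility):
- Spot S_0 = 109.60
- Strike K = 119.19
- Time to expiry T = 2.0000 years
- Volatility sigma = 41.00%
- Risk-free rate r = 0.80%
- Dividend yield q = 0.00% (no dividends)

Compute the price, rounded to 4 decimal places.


Answer: Price = 29.9010

Derivation:
d1 = (ln(S/K) + (r - q + 0.5*sigma^2) * T) / (sigma * sqrt(T)) = 0.17284193
d2 = d1 - sigma * sqrt(T) = -0.40698563
exp(-rT) = 0.98412732; exp(-qT) = 1.00000000
P = K * exp(-rT) * N(-d2) - S_0 * exp(-qT) * N(-d1)
N(-d1) = 0.43138784; N(-d2) = 0.65799073
P = 119.1900 * 0.98412732 * 0.65799073 - 109.6000 * 1.00000000 * 0.43138784 = 29.9010


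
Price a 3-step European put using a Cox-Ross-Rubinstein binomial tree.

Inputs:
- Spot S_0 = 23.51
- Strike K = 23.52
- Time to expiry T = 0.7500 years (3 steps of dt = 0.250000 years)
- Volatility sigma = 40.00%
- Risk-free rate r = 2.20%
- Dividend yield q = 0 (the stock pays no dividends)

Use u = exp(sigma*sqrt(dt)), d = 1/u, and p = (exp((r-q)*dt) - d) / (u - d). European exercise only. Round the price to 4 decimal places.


Answer: Price = V(0,0) = 3.2902

Derivation:
dt = T/N = 0.250000
u = exp(sigma*sqrt(dt)) = 1.221403; d = 1/u = 0.818731
p = (exp((r-q)*dt) - d) / (u - d) = 0.463862
Discount per step: exp(-r*dt) = 0.994515
Stock lattice S(k, i) with i counting down-moves:
  k=0: S(0,0) = 23.5100
  k=1: S(1,0) = 28.7152; S(1,1) = 19.2484
  k=2: S(2,0) = 35.0728; S(2,1) = 23.5100; S(2,2) = 15.7592
  k=3: S(3,0) = 42.8380; S(3,1) = 28.7152; S(3,2) = 19.2484; S(3,3) = 12.9026
Terminal payoffs V(N, i) = max(K - S_T, 0):
  V(3,0) = 0.000000; V(3,1) = 0.000000; V(3,2) = 4.271640; V(3,3) = 10.617438
Backward induction: V(k, i) = exp(-r*dt) * [p * V(k+1, i) + (1-p) * V(k+1, i+1)].
  V(2,0) = exp(-r*dt) * [p*0.000000 + (1-p)*0.000000] = 0.000000
  V(2,1) = exp(-r*dt) * [p*0.000000 + (1-p)*4.271640] = 2.277625
  V(2,2) = exp(-r*dt) * [p*4.271640 + (1-p)*10.617438] = 7.631771
  V(1,0) = exp(-r*dt) * [p*0.000000 + (1-p)*2.277625] = 1.214423
  V(1,1) = exp(-r*dt) * [p*2.277625 + (1-p)*7.631771] = 5.119947
  V(0,0) = exp(-r*dt) * [p*1.214423 + (1-p)*5.119947] = 3.290175


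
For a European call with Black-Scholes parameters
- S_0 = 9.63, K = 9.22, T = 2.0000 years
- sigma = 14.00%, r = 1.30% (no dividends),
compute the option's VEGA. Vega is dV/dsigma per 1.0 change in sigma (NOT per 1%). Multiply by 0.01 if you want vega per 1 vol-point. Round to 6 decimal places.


d1 = 0.4500643155; d2 = 0.2520744167
phi(d1) = 0.3605165275; exp(-qT) = 1.0000000000; exp(-rT) = 0.9743350896
Vega = S * exp(-qT) * phi(d1) * sqrt(T) = 9.6300 * 1.0000000000 * 0.3605165275 * 1.4142135624 = 4.909830

Answer: Vega = 4.909830


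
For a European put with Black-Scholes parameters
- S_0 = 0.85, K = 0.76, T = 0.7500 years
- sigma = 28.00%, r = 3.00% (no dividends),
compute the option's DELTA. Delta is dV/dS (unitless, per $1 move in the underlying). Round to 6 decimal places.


Answer: Delta = -0.249656

Derivation:
d1 = 0.6755737001; d2 = 0.4330865871
phi(d1) = 0.3175441404; exp(-qT) = 1.0000000000; exp(-rT) = 0.9777512372
N(-d1) = 0.2496556721
Delta = -exp(-qT) * N(-d1) = -1.0000000000 * 0.2496556721 = -0.249656


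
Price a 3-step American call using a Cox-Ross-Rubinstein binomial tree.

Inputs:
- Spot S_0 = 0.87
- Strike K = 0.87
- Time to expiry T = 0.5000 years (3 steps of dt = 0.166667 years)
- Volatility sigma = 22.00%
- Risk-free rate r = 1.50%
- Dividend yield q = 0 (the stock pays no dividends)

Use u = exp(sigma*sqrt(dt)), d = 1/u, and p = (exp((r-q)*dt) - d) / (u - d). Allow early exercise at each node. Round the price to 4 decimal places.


dt = T/N = 0.166667
u = exp(sigma*sqrt(dt)) = 1.093971; d = 1/u = 0.914101
p = (exp((r-q)*dt) - d) / (u - d) = 0.491478
Discount per step: exp(-r*dt) = 0.997503
Stock lattice S(k, i) with i counting down-moves:
  k=0: S(0,0) = 0.8700
  k=1: S(1,0) = 0.9518; S(1,1) = 0.7953
  k=2: S(2,0) = 1.0412; S(2,1) = 0.8700; S(2,2) = 0.7270
  k=3: S(3,0) = 1.1390; S(3,1) = 0.9518; S(3,2) = 0.7953; S(3,3) = 0.6645
Terminal payoffs V(N, i) = max(S_T - K, 0):
  V(3,0) = 0.269035; V(3,1) = 0.081755; V(3,2) = 0.000000; V(3,3) = 0.000000
Backward induction: V(k, i) = exp(-r*dt) * [p * V(k+1, i) + (1-p) * V(k+1, i+1)]; then take max(V_cont, immediate exercise) for American.
  V(2,0) = exp(-r*dt) * [p*0.269035 + (1-p)*0.081755] = 0.173365; exercise = 0.171193; V(2,0) = max -> 0.173365
  V(2,1) = exp(-r*dt) * [p*0.081755 + (1-p)*0.000000] = 0.040081; exercise = 0.000000; V(2,1) = max -> 0.040081
  V(2,2) = exp(-r*dt) * [p*0.000000 + (1-p)*0.000000] = 0.000000; exercise = 0.000000; V(2,2) = max -> 0.000000
  V(1,0) = exp(-r*dt) * [p*0.173365 + (1-p)*0.040081] = 0.105323; exercise = 0.081755; V(1,0) = max -> 0.105323
  V(1,1) = exp(-r*dt) * [p*0.040081 + (1-p)*0.000000] = 0.019649; exercise = 0.000000; V(1,1) = max -> 0.019649
  V(0,0) = exp(-r*dt) * [p*0.105323 + (1-p)*0.019649] = 0.061602; exercise = 0.000000; V(0,0) = max -> 0.061602

Answer: Price = V(0,0) = 0.0616


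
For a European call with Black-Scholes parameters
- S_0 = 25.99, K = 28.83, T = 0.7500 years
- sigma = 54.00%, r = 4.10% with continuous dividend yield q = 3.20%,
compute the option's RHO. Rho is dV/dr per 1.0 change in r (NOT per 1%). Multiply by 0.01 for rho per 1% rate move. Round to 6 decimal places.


Answer: Rho = 6.909973

Derivation:
d1 = 0.0265053746; d2 = -0.4411483434
phi(d1) = 0.3988021696; exp(-qT) = 0.9762857098; exp(-rT) = 0.9697179723
N(d2) = 0.3295528036
Rho = K*T*exp(-rT)*N(d2) = 28.8300 * 0.7500 * 0.9697179723 * 0.3295528036 = 6.909973


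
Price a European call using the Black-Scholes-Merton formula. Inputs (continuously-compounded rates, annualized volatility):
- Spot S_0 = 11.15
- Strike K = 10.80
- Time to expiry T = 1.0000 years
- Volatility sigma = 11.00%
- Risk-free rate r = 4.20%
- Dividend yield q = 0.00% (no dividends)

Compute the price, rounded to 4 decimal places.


Answer: Price = 0.9712

Derivation:
d1 = (ln(S/K) + (r - q + 0.5*sigma^2) * T) / (sigma * sqrt(T)) = 0.72675785
d2 = d1 - sigma * sqrt(T) = 0.61675785
exp(-rT) = 0.95886978; exp(-qT) = 1.00000000
C = S_0 * exp(-qT) * N(d1) - K * exp(-rT) * N(d2)
N(d1) = 0.76631285; N(d2) = 0.73130277
C = 11.1500 * 1.00000000 * 0.76631285 - 10.8000 * 0.95886978 * 0.73130277 = 0.9712


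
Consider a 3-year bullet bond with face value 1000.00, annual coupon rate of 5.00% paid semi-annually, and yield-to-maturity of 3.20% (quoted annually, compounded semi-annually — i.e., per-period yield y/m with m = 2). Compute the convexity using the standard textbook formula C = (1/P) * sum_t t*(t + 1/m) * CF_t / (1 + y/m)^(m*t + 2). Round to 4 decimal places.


Coupon per period c = face * coupon_rate / m = 25.000000
Periods per year m = 2; per-period yield y/m = 0.016000
Number of cashflows N = 6
Cashflows (t years, CF_t, discount factor 1/(1+y/m)^(m*t), PV):
  t = 0.5000: CF_t = 25.000000, DF = 0.984252, PV = 24.606299
  t = 1.0000: CF_t = 25.000000, DF = 0.968752, PV = 24.218798
  t = 1.5000: CF_t = 25.000000, DF = 0.953496, PV = 23.837400
  t = 2.0000: CF_t = 25.000000, DF = 0.938480, PV = 23.462008
  t = 2.5000: CF_t = 25.000000, DF = 0.923701, PV = 23.092527
  t = 3.0000: CF_t = 1025.000000, DF = 0.909155, PV = 931.883490
Price P = sum_t PV_t = 1051.100524
Convexity numerator sum_t t*(t + 1/m) * CF_t / (1+y/m)^(m*t + 2):
  t = 0.5000: term = 11.918700
  t = 1.0000: term = 35.193012
  t = 1.5000: term = 69.277582
  t = 2.0000: term = 113.644328
  t = 2.5000: term = 167.781980
  t = 3.0000: term = 9479.021338
Convexity = (1/P) * sum = 9876.836940 / 1051.100524 = 9.396663

Answer: Convexity = 9.3967


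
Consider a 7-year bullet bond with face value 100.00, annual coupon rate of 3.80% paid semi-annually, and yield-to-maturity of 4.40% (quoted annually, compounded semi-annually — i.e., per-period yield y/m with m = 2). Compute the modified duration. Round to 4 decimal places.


Answer: Modified duration = 6.0606

Derivation:
Coupon per period c = face * coupon_rate / m = 1.900000
Periods per year m = 2; per-period yield y/m = 0.022000
Number of cashflows N = 14
Cashflows (t years, CF_t, discount factor 1/(1+y/m)^(m*t), PV):
  t = 0.5000: CF_t = 1.900000, DF = 0.978474, PV = 1.859100
  t = 1.0000: CF_t = 1.900000, DF = 0.957411, PV = 1.819080
  t = 1.5000: CF_t = 1.900000, DF = 0.936801, PV = 1.779922
  t = 2.0000: CF_t = 1.900000, DF = 0.916635, PV = 1.741606
  t = 2.5000: CF_t = 1.900000, DF = 0.896903, PV = 1.704116
  t = 3.0000: CF_t = 1.900000, DF = 0.877596, PV = 1.667432
  t = 3.5000: CF_t = 1.900000, DF = 0.858704, PV = 1.631539
  t = 4.0000: CF_t = 1.900000, DF = 0.840220, PV = 1.596417
  t = 4.5000: CF_t = 1.900000, DF = 0.822133, PV = 1.562052
  t = 5.0000: CF_t = 1.900000, DF = 0.804435, PV = 1.528427
  t = 5.5000: CF_t = 1.900000, DF = 0.787119, PV = 1.495525
  t = 6.0000: CF_t = 1.900000, DF = 0.770175, PV = 1.463332
  t = 6.5000: CF_t = 1.900000, DF = 0.753596, PV = 1.431832
  t = 7.0000: CF_t = 101.900000, DF = 0.737373, PV = 75.138348
Price P = sum_t PV_t = 96.418728
First compute Macaulay numerator sum_t t * PV_t:
  t * PV_t at t = 0.5000: 0.929550
  t * PV_t at t = 1.0000: 1.819080
  t * PV_t at t = 1.5000: 2.669883
  t * PV_t at t = 2.0000: 3.483213
  t * PV_t at t = 2.5000: 4.260290
  t * PV_t at t = 3.0000: 5.002297
  t * PV_t at t = 3.5000: 5.710385
  t * PV_t at t = 4.0000: 6.385669
  t * PV_t at t = 4.5000: 7.029235
  t * PV_t at t = 5.0000: 7.642134
  t * PV_t at t = 5.5000: 8.225389
  t * PV_t at t = 6.0000: 8.779992
  t * PV_t at t = 6.5000: 9.306906
  t * PV_t at t = 7.0000: 525.968437
Macaulay duration D = 597.212458 / 96.418728 = 6.193947
Modified duration = D / (1 + y/m) = 6.193947 / (1 + 0.022000) = 6.060613


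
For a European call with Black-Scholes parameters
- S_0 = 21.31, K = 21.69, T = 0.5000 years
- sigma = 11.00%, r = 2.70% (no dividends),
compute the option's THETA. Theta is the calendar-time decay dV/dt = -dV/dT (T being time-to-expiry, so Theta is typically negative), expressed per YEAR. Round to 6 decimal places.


Answer: Theta = -0.928769

Derivation:
d1 = -0.0147834008; d2 = -0.0925651468
phi(d1) = 0.3988986886; exp(-qT) = 1.0000000000; exp(-rT) = 0.9865907163
Theta = -S*exp(-qT)*phi(d1)*sigma/(2*sqrt(T)) - r*K*exp(-rT)*N(d2) + q*S*exp(-qT)*N(d1)
N(d1) = 0.4941024912; N(d2) = 0.4631245168; sqrt(T) = 0.7071067812
Term 1 = -21.3100 * 1.0000000000 * 0.3988986886 * 0.1100 / (2 * 0.7071067812) = -0.6611861467
Term 2 = -0.0270 * 21.6900 * 0.9865907163 * 0.4631245168 = -0.2675827501
Term 3 = 0 (no dividend yield, q = 0)
Theta = -0.6611861467 + (-0.2675827501) + (0.0000000000) = -0.928769


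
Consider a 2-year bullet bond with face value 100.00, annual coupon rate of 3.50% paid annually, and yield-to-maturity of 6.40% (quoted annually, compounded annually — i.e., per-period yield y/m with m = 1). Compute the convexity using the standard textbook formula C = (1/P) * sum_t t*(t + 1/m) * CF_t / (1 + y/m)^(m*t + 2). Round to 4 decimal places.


Coupon per period c = face * coupon_rate / m = 3.500000
Periods per year m = 1; per-period yield y/m = 0.064000
Number of cashflows N = 2
Cashflows (t years, CF_t, discount factor 1/(1+y/m)^(m*t), PV):
  t = 1.0000: CF_t = 3.500000, DF = 0.939850, PV = 3.289474
  t = 2.0000: CF_t = 103.500000, DF = 0.883317, PV = 91.423342
Price P = sum_t PV_t = 94.712816
Convexity numerator sum_t t*(t + 1/m) * CF_t / (1+y/m)^(m*t + 2):
  t = 1.0000: term = 5.811298
  t = 2.0000: term = 484.534927
Convexity = (1/P) * sum = 490.346226 / 94.712816 = 5.177190

Answer: Convexity = 5.1772


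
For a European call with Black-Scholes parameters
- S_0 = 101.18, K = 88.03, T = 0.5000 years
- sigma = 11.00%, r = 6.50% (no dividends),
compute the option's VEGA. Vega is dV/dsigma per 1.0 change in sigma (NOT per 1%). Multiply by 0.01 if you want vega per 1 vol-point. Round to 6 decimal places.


d1 = 2.2466510786; d2 = 2.1688693327
phi(d1) = 0.0319795364; exp(-qT) = 1.0000000000; exp(-rT) = 0.9680224498
Vega = S * exp(-qT) * phi(d1) * sqrt(T) = 101.1800 * 1.0000000000 * 0.0319795364 * 0.7071067812 = 2.287978

Answer: Vega = 2.287978


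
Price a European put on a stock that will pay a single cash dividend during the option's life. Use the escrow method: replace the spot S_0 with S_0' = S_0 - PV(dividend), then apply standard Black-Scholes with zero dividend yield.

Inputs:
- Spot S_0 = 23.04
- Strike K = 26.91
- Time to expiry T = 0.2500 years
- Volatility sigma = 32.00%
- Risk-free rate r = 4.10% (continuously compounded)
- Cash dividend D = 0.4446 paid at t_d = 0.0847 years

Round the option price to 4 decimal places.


Answer: Price = 4.3482

Derivation:
PV(D) = D * exp(-r * t_d) = 0.4446 * 0.99653332 = 0.44305872
S_0' = S_0 - PV(D) = 23.0400 - 0.44305872 = 22.59694128
d1 = (ln(S_0'/K) + (r + sigma^2/2)*T) / (sigma*sqrt(T)) = -0.94770881
d2 = d1 - sigma*sqrt(T) = -1.10770881
exp(-rT) = 0.98980235
N(-d1) = 0.82836114; N(-d2) = 0.86600620
P = K * exp(-rT) * N(-d2) - S_0' * N(-d1) = 26.9100 * 0.98980235 * 0.86600620 - 22.59694128 * 0.82836114 = 4.3482


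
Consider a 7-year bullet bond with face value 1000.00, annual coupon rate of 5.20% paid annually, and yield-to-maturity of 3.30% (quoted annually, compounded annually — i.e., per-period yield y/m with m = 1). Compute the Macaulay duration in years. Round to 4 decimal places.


Answer: Macaulay duration = 6.1025 years

Derivation:
Coupon per period c = face * coupon_rate / m = 52.000000
Periods per year m = 1; per-period yield y/m = 0.033000
Number of cashflows N = 7
Cashflows (t years, CF_t, discount factor 1/(1+y/m)^(m*t), PV):
  t = 1.0000: CF_t = 52.000000, DF = 0.968054, PV = 50.338819
  t = 2.0000: CF_t = 52.000000, DF = 0.937129, PV = 48.730706
  t = 3.0000: CF_t = 52.000000, DF = 0.907192, PV = 47.173965
  t = 4.0000: CF_t = 52.000000, DF = 0.878211, PV = 45.666955
  t = 5.0000: CF_t = 52.000000, DF = 0.850156, PV = 44.208088
  t = 6.0000: CF_t = 52.000000, DF = 0.822997, PV = 42.795826
  t = 7.0000: CF_t = 1052.000000, DF = 0.796705, PV = 838.134059
Price P = sum_t PV_t = 1117.048418
Macaulay numerator sum_t t * PV_t:
  t * PV_t at t = 1.0000: 50.338819
  t * PV_t at t = 2.0000: 97.461411
  t * PV_t at t = 3.0000: 141.521895
  t * PV_t at t = 4.0000: 182.667821
  t * PV_t at t = 5.0000: 221.040442
  t * PV_t at t = 6.0000: 256.774957
  t * PV_t at t = 7.0000: 5866.938411
Macaulay duration D = (sum_t t * PV_t) / P = 6816.743756 / 1117.048418 = 6.102460


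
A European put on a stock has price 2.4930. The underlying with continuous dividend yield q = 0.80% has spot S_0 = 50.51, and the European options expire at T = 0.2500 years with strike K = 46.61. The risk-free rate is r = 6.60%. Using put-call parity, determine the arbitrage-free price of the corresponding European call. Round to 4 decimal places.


Answer: Call price = 7.0548

Derivation:
Put-call parity: C - P = S_0 * exp(-qT) - K * exp(-rT).
S_0 * exp(-qT) = 50.5100 * 0.99800200 = 50.40908095
K * exp(-rT) = 46.6100 * 0.98363538 = 45.84724503
C = P + S*exp(-qT) - K*exp(-rT)
C = 2.4930 + 50.40908095 - 45.84724503 = 7.0548


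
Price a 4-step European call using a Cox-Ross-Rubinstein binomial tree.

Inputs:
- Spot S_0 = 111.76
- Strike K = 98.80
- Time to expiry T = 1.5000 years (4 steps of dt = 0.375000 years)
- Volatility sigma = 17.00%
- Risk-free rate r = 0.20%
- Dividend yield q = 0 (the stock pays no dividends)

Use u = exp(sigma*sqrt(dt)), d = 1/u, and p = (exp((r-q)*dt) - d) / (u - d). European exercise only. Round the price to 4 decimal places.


Answer: Price = V(0,0) = 17.3051

Derivation:
dt = T/N = 0.375000
u = exp(sigma*sqrt(dt)) = 1.109715; d = 1/u = 0.901132
p = (exp((r-q)*dt) - d) / (u - d) = 0.477595
Discount per step: exp(-r*dt) = 0.999250
Stock lattice S(k, i) with i counting down-moves:
  k=0: S(0,0) = 111.7600
  k=1: S(1,0) = 124.0218; S(1,1) = 100.7105
  k=2: S(2,0) = 137.6288; S(2,1) = 111.7600; S(2,2) = 90.7535
  k=3: S(3,0) = 152.7288; S(3,1) = 124.0218; S(3,2) = 100.7105; S(3,3) = 81.7809
  k=4: S(4,0) = 169.4854; S(4,1) = 137.6288; S(4,2) = 111.7600; S(4,3) = 90.7535; S(4,4) = 73.6954
Terminal payoffs V(N, i) = max(S_T - K, 0):
  V(4,0) = 70.685431; V(4,1) = 38.828819; V(4,2) = 12.960000; V(4,3) = 0.000000; V(4,4) = 0.000000
Backward induction: V(k, i) = exp(-r*dt) * [p * V(k+1, i) + (1-p) * V(k+1, i+1)].
  V(3,0) = exp(-r*dt) * [p*70.685431 + (1-p)*38.828819] = 54.002850
  V(3,1) = exp(-r*dt) * [p*38.828819 + (1-p)*12.960000] = 25.295832
  V(3,2) = exp(-r*dt) * [p*12.960000 + (1-p)*0.000000] = 6.184987
  V(3,3) = exp(-r*dt) * [p*0.000000 + (1-p)*0.000000] = 0.000000
  V(2,0) = exp(-r*dt) * [p*54.002850 + (1-p)*25.295832] = 38.976908
  V(2,1) = exp(-r*dt) * [p*25.295832 + (1-p)*6.184987] = 15.300745
  V(2,2) = exp(-r*dt) * [p*6.184987 + (1-p)*0.000000] = 2.951702
  V(1,0) = exp(-r*dt) * [p*38.976908 + (1-p)*15.300745] = 26.588406
  V(1,1) = exp(-r*dt) * [p*15.300745 + (1-p)*2.951702] = 8.842905
  V(0,0) = exp(-r*dt) * [p*26.588406 + (1-p)*8.842905] = 17.305078


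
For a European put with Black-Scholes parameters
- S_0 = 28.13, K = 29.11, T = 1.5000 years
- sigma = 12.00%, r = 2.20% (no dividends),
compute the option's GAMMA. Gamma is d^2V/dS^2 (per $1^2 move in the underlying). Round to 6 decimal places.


d1 = 0.0650126200; d2 = -0.0819567646
phi(d1) = 0.3981000778; exp(-qT) = 1.0000000000; exp(-rT) = 0.9675385596
Gamma = exp(-qT) * phi(d1) / (S * sigma * sqrt(T)) = 1.0000000000 * 0.3981000778 / (28.1300 * 0.1200 * 1.2247448714) = 0.096293

Answer: Gamma = 0.096293


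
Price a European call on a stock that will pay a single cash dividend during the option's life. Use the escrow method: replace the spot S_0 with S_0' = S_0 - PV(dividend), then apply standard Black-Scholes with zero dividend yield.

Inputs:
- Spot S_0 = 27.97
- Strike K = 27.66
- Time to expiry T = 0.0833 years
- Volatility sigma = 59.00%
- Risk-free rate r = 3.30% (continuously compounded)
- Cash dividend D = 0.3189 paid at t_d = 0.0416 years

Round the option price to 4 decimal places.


PV(D) = D * exp(-r * t_d) = 0.3189 * 0.99862814 = 0.31846251
S_0' = S_0 - PV(D) = 27.9700 - 0.31846251 = 27.65153749
d1 = (ln(S_0'/K) + (r + sigma^2/2)*T) / (sigma*sqrt(T)) = 0.09948817
d2 = d1 - sigma*sqrt(T) = -0.07079609
exp(-rT) = 0.99725487
N(d1) = 0.53962466; N(d2) = 0.47178002
C = S_0' * N(d1) - K * exp(-rT) * N(d2) = 27.65153749 * 0.53962466 - 27.6600 * 0.99725487 * 0.47178002 = 1.9078

Answer: Price = 1.9078


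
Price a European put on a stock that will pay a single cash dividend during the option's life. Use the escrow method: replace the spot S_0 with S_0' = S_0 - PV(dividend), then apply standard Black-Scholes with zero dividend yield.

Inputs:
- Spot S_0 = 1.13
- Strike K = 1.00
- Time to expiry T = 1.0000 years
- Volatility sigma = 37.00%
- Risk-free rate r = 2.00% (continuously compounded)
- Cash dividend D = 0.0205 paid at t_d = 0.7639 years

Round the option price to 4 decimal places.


Answer: Price = 0.0970

Derivation:
PV(D) = D * exp(-r * t_d) = 0.0205 * 0.98483812 = 0.02018918
S_0' = S_0 - PV(D) = 1.1300 - 0.02018918 = 1.10981082
d1 = (ln(S_0'/K) + (r + sigma^2/2)*T) / (sigma*sqrt(T)) = 0.52064748
d2 = d1 - sigma*sqrt(T) = 0.15064748
exp(-rT) = 0.98019867
N(-d1) = 0.30130618; N(-d2) = 0.44012690
P = K * exp(-rT) * N(-d2) - S_0' * N(-d1) = 1.0000 * 0.98019867 * 0.44012690 - 1.10981082 * 0.30130618 = 0.0970


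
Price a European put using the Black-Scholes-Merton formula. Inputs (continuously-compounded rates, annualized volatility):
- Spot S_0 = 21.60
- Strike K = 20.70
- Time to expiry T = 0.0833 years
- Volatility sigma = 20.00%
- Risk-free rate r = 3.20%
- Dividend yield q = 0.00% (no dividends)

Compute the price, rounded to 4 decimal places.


Answer: Price = 0.1508

Derivation:
d1 = (ln(S/K) + (r - q + 0.5*sigma^2) * T) / (sigma * sqrt(T)) = 0.81234214
d2 = d1 - sigma * sqrt(T) = 0.75461866
exp(-rT) = 0.99733795; exp(-qT) = 1.00000000
P = K * exp(-rT) * N(-d2) - S_0 * exp(-qT) * N(-d1)
N(-d1) = 0.20829767; N(-d2) = 0.22523891
P = 20.7000 * 0.99733795 * 0.22523891 - 21.6000 * 1.00000000 * 0.20829767 = 0.1508


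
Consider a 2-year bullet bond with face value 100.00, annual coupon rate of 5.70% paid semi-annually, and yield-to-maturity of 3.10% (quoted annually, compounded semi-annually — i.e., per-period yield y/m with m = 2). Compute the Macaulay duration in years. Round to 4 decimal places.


Coupon per period c = face * coupon_rate / m = 2.850000
Periods per year m = 2; per-period yield y/m = 0.015500
Number of cashflows N = 4
Cashflows (t years, CF_t, discount factor 1/(1+y/m)^(m*t), PV):
  t = 0.5000: CF_t = 2.850000, DF = 0.984737, PV = 2.806499
  t = 1.0000: CF_t = 2.850000, DF = 0.969706, PV = 2.763662
  t = 1.5000: CF_t = 2.850000, DF = 0.954905, PV = 2.721480
  t = 2.0000: CF_t = 102.850000, DF = 0.940330, PV = 96.712940
Price P = sum_t PV_t = 105.004581
Macaulay numerator sum_t t * PV_t:
  t * PV_t at t = 0.5000: 1.403250
  t * PV_t at t = 1.0000: 2.763662
  t * PV_t at t = 1.5000: 4.082219
  t * PV_t at t = 2.0000: 193.425880
Macaulay duration D = (sum_t t * PV_t) / P = 201.675011 / 105.004581 = 1.920631

Answer: Macaulay duration = 1.9206 years


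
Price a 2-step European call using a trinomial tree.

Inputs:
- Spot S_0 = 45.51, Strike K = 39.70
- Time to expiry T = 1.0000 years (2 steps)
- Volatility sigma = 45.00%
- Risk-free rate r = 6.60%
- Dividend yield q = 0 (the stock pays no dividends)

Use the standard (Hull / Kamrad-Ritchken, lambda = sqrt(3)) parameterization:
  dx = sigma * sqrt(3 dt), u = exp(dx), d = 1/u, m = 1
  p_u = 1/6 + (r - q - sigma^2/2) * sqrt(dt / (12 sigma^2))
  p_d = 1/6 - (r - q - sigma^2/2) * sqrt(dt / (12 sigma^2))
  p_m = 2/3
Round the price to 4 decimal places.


dt = T/N = 0.500000; dx = sigma*sqrt(3*dt) = 0.551135
u = exp(dx) = 1.735222; d = 1/u = 0.576295
p_u = 0.150677, p_m = 0.666667, p_d = 0.182656
Discount per step: exp(-r*dt) = 0.967539
Stock lattice S(k, j) with j the centered position index:
  k=0: S(0,+0) = 45.5100
  k=1: S(1,-1) = 26.2272; S(1,+0) = 45.5100; S(1,+1) = 78.9699
  k=2: S(2,-2) = 15.1146; S(2,-1) = 26.2272; S(2,+0) = 45.5100; S(2,+1) = 78.9699; S(2,+2) = 137.0304
Terminal payoffs V(N, j) = max(S_T - K, 0):
  V(2,-2) = 0.000000; V(2,-1) = 0.000000; V(2,+0) = 5.810000; V(2,+1) = 39.269940; V(2,+2) = 97.330354
Backward induction: V(k, j) = exp(-r*dt) * [p_u * V(k+1, j+1) + p_m * V(k+1, j) + p_d * V(k+1, j-1)]
  V(1,-1) = exp(-r*dt) * [p_u*5.810000 + p_m*0.000000 + p_d*0.000000] = 0.847015
  V(1,+0) = exp(-r*dt) * [p_u*39.269940 + p_m*5.810000 + p_d*0.000000] = 9.472597
  V(1,+1) = exp(-r*dt) * [p_u*97.330354 + p_m*39.269940 + p_d*5.810000] = 40.546284
  V(0,+0) = exp(-r*dt) * [p_u*40.546284 + p_m*9.472597 + p_d*0.847015] = 12.170830

Answer: Price = V(0,0) = 12.1708


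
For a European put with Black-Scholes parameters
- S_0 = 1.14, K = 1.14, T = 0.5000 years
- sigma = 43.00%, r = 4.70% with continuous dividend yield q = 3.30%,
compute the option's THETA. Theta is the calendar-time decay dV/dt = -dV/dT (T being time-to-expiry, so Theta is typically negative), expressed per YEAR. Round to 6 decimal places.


Answer: Theta = -0.121029

Derivation:
d1 = 0.1750500392; d2 = -0.1290058767
phi(d1) = 0.3928765686; exp(-qT) = 0.9836353794; exp(-rT) = 0.9767739747
Theta = -S*exp(-qT)*phi(d1)*sigma/(2*sqrt(T)) + r*K*exp(-rT)*N(-d2) - q*S*exp(-qT)*N(-d1)
N(-d1) = 0.4305201575; N(-d2) = 0.5513235006; sqrt(T) = 0.7071067812
Term 1 = -1.1400 * 0.9836353794 * 0.3928765686 * 0.4300 / (2 * 0.7071067812) = -0.1339518075
Term 2 = 0.0470 * 1.1400 * 0.9767739747 * 0.5513235006 = 0.0288538184
Term 3 = -0.0330 * 1.1400 * 0.9836353794 * 0.4305201575 = -0.0159311242
Theta = -0.1339518075 + (0.0288538184) + (-0.0159311242) = -0.121029


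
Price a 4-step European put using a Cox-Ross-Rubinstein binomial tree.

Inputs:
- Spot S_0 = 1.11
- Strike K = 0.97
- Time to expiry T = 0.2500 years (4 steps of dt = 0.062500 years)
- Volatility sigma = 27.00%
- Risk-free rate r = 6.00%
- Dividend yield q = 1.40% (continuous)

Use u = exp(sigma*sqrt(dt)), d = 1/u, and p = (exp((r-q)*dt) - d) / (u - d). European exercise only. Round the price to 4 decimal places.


Answer: Price = V(0,0) = 0.0073

Derivation:
dt = T/N = 0.062500
u = exp(sigma*sqrt(dt)) = 1.069830; d = 1/u = 0.934728
p = (exp((r-q)*dt) - d) / (u - d) = 0.504442
Discount per step: exp(-r*dt) = 0.996257
Stock lattice S(k, i) with i counting down-moves:
  k=0: S(0,0) = 1.1100
  k=1: S(1,0) = 1.1875; S(1,1) = 1.0375
  k=2: S(2,0) = 1.2704; S(2,1) = 1.1100; S(2,2) = 0.9698
  k=3: S(3,0) = 1.3592; S(3,1) = 1.1875; S(3,2) = 1.0375; S(3,3) = 0.9065
  k=4: S(4,0) = 1.4541; S(4,1) = 1.2704; S(4,2) = 1.1100; S(4,3) = 0.9698; S(4,4) = 0.8474
Terminal payoffs V(N, i) = max(K - S_T, 0):
  V(4,0) = 0.000000; V(4,1) = 0.000000; V(4,2) = 0.000000; V(4,3) = 0.000175; V(4,4) = 0.122649
Backward induction: V(k, i) = exp(-r*dt) * [p * V(k+1, i) + (1-p) * V(k+1, i+1)].
  V(3,0) = exp(-r*dt) * [p*0.000000 + (1-p)*0.000000] = 0.000000
  V(3,1) = exp(-r*dt) * [p*0.000000 + (1-p)*0.000000] = 0.000000
  V(3,2) = exp(-r*dt) * [p*0.000000 + (1-p)*0.000175] = 0.000087
  V(3,3) = exp(-r*dt) * [p*0.000175 + (1-p)*0.122649] = 0.060640
  V(2,0) = exp(-r*dt) * [p*0.000000 + (1-p)*0.000000] = 0.000000
  V(2,1) = exp(-r*dt) * [p*0.000000 + (1-p)*0.000087] = 0.000043
  V(2,2) = exp(-r*dt) * [p*0.000087 + (1-p)*0.060640] = 0.029982
  V(1,0) = exp(-r*dt) * [p*0.000000 + (1-p)*0.000043] = 0.000021
  V(1,1) = exp(-r*dt) * [p*0.000043 + (1-p)*0.029982] = 0.014824
  V(0,0) = exp(-r*dt) * [p*0.000021 + (1-p)*0.014824] = 0.007329


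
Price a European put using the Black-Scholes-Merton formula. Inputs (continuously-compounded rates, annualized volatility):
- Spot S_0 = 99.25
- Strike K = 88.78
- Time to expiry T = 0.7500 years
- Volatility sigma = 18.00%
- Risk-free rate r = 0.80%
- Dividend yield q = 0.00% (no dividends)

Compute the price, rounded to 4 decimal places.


d1 = (ln(S/K) + (r - q + 0.5*sigma^2) * T) / (sigma * sqrt(T)) = 0.83158017
d2 = d1 - sigma * sqrt(T) = 0.67569560
exp(-rT) = 0.99401796; exp(-qT) = 1.00000000
P = K * exp(-rT) * N(-d2) - S_0 * exp(-qT) * N(-d1)
N(-d1) = 0.20282298; N(-d2) = 0.24961696
P = 88.7800 * 0.99401796 * 0.24961696 - 99.2500 * 1.00000000 * 0.20282298 = 1.8982

Answer: Price = 1.8982


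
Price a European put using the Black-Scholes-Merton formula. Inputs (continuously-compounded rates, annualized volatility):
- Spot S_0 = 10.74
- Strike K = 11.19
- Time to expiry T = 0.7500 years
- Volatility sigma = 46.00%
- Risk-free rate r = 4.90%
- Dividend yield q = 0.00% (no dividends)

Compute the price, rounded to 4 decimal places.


Answer: Price = 1.7225

Derivation:
d1 = (ln(S/K) + (r - q + 0.5*sigma^2) * T) / (sigma * sqrt(T)) = 0.18840337
d2 = d1 - sigma * sqrt(T) = -0.20996832
exp(-rT) = 0.96391708; exp(-qT) = 1.00000000
P = K * exp(-rT) * N(-d2) - S_0 * exp(-qT) * N(-d1)
N(-d1) = 0.42528023; N(-d2) = 0.58315380
P = 11.1900 * 0.96391708 * 0.58315380 - 10.7400 * 1.00000000 * 0.42528023 = 1.7225
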